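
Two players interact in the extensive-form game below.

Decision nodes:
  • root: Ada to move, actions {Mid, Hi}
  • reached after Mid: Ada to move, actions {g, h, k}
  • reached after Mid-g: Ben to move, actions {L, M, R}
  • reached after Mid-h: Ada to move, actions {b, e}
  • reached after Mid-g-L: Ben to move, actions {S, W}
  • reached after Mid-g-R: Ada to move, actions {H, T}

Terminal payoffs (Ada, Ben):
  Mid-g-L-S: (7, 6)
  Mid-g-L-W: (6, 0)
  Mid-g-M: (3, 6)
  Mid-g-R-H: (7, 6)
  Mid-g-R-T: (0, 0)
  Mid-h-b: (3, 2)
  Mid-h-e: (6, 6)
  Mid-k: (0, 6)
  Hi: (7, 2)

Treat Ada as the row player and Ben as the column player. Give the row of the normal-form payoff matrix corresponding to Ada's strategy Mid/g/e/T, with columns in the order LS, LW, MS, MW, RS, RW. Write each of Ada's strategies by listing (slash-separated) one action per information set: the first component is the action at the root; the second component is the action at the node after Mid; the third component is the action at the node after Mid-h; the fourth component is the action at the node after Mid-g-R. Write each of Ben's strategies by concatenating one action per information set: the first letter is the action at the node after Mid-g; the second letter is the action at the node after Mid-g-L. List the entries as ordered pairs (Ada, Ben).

vs LS: Ada plays Mid → Ada plays g at [Mid] → Ben plays L at [Mid-g] → Ben plays S at [Mid-g-L] → (7, 6)
vs LW: Ada plays Mid → Ada plays g at [Mid] → Ben plays L at [Mid-g] → Ben plays W at [Mid-g-L] → (6, 0)
vs MS: Ada plays Mid → Ada plays g at [Mid] → Ben plays M at [Mid-g] → (3, 6)
vs MW: Ada plays Mid → Ada plays g at [Mid] → Ben plays M at [Mid-g] → (3, 6)
vs RS: Ada plays Mid → Ada plays g at [Mid] → Ben plays R at [Mid-g] → Ada plays T at [Mid-g-R] → (0, 0)
vs RW: Ada plays Mid → Ada plays g at [Mid] → Ben plays R at [Mid-g] → Ada plays T at [Mid-g-R] → (0, 0)

(7,6) (6,0) (3,6) (3,6) (0,0) (0,0)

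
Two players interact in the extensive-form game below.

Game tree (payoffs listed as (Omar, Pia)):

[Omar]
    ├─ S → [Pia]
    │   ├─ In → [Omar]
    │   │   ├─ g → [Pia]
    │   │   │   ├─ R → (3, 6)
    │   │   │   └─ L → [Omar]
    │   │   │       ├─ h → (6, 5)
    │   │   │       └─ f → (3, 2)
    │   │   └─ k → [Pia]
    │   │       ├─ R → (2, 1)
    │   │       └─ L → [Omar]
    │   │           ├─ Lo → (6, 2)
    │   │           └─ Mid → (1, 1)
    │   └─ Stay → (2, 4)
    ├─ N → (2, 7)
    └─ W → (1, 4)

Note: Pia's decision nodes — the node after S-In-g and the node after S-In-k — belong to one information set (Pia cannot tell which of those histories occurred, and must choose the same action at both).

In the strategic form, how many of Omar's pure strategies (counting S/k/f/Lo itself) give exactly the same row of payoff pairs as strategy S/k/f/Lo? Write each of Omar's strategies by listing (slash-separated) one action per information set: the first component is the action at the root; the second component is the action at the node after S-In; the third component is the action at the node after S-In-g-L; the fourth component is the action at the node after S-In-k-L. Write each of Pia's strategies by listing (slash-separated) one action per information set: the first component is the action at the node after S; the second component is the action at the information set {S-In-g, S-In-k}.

2

Row for S/k/f/Lo (columns In/R, In/L, Stay/R, Stay/L): (2,1) (6,2) (2,4) (2,4).
Under S/k/f/Lo, Omar's choice at the node after S-In-g-L can never be reached regardless of what Pia does, so varying those choices leaves every outcome unchanged.
Holding the reachable choices fixed and varying the unreachable one freely already gives 2 equivalent strategies.
No other strategy reproduces this row, so those 2 are the full class: S/k/h/Lo, S/k/f/Lo.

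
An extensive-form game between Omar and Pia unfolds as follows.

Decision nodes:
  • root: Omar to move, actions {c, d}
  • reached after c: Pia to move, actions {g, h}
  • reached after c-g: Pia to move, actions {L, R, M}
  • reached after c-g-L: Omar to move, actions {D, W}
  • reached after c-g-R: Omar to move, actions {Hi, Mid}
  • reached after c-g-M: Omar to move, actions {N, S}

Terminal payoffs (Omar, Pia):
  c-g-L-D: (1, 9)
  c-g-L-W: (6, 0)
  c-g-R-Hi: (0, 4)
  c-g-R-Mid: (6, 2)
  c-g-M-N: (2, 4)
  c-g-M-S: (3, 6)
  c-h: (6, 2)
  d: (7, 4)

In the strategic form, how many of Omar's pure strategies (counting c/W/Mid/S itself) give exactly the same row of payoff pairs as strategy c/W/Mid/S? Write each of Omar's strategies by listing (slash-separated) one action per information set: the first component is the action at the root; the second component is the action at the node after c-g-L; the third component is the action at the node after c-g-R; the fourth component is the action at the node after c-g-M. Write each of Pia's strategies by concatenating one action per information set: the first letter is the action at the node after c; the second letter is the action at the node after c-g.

1

Row for c/W/Mid/S (columns gL, gR, gM, hL, hR, hM): (6,0) (6,2) (3,6) (6,2) (6,2) (6,2).
Every one of Omar's information sets is on the play path for some reply by Pia when Omar follows c/W/Mid/S.
Changing the action at any of them therefore changes at least one column, so only c/W/Mid/S itself gives this row.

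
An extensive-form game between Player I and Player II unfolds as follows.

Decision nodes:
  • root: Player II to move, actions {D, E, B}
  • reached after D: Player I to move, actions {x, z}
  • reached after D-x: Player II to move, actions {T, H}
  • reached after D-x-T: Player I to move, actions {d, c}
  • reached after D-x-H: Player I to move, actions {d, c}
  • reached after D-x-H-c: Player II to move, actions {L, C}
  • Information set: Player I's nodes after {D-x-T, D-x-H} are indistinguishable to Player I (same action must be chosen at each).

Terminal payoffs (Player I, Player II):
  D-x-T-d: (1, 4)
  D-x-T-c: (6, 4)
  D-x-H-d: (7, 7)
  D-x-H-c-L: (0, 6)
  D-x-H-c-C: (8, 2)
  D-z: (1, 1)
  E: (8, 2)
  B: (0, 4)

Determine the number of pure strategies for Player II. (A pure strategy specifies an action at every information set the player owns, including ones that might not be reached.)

Player II owns the root with actions {D, E, B} — three choices.
Player II owns the node after D-x with actions {T, H} — two choices.
Player II owns the node after D-x-H-c with actions {L, C} — two choices.
A pure strategy fixes one action at each information set independently, so the count is the product 3 × 2 × 2 = 12.

12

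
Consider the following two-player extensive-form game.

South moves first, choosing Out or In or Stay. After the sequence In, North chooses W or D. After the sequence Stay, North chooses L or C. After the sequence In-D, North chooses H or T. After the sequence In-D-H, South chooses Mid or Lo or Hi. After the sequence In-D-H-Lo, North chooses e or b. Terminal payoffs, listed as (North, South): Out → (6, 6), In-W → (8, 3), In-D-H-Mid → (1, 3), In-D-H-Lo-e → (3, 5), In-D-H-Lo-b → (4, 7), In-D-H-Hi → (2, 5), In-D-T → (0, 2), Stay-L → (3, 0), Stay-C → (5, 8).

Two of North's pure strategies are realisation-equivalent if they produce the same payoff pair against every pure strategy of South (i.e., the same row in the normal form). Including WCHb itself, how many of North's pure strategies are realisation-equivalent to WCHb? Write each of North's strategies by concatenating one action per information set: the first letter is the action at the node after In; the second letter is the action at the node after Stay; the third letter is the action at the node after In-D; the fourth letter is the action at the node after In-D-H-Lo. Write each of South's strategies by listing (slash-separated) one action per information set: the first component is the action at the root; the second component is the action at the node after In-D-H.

4

Row for WCHb (columns Out/Mid, Out/Lo, Out/Hi, In/Mid, In/Lo, In/Hi, Stay/Mid, Stay/Lo, Stay/Hi): (6,6) (6,6) (6,6) (8,3) (8,3) (8,3) (5,8) (5,8) (5,8).
Under WCHb, North's choice at the node after In-D and at the node after In-D-H-Lo can never be reached regardless of what South does, so varying those choices leaves every outcome unchanged.
Holding the reachable choices fixed and varying the unreachable ones freely already gives 2 × 2 = 4 equivalent strategies.
No other strategy reproduces this row, so those 4 are the full class: WCHe, WCHb, WCTe, WCTb.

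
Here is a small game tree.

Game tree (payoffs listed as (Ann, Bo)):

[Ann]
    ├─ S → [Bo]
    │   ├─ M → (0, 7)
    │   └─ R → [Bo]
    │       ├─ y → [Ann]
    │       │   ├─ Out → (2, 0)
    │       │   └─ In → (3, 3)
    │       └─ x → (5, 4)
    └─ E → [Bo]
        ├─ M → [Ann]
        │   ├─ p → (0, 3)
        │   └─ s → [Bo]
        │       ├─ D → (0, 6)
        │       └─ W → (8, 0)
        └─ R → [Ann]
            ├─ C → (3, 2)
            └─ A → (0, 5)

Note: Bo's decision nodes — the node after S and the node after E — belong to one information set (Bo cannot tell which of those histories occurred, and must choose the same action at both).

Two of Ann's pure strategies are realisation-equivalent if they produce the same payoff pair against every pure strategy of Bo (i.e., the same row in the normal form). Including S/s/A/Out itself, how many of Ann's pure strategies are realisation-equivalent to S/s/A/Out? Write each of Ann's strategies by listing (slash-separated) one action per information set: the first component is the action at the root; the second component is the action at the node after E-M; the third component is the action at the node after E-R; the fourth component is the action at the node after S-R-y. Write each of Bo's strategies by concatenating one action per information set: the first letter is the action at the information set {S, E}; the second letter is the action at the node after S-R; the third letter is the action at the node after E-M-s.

Row for S/s/A/Out (columns MyD, MyW, MxD, MxW, RyD, RyW, RxD, RxW): (0,7) (0,7) (0,7) (0,7) (2,0) (2,0) (5,4) (5,4).
Under S/s/A/Out, Ann's choice at the node after E-M and at the node after E-R can never be reached regardless of what Bo does, so varying those choices leaves every outcome unchanged.
Holding the reachable choices fixed and varying the unreachable ones freely already gives 2 × 2 = 4 equivalent strategies.
No other strategy reproduces this row, so those 4 are the full class: S/p/C/Out, S/p/A/Out, S/s/C/Out, S/s/A/Out.

4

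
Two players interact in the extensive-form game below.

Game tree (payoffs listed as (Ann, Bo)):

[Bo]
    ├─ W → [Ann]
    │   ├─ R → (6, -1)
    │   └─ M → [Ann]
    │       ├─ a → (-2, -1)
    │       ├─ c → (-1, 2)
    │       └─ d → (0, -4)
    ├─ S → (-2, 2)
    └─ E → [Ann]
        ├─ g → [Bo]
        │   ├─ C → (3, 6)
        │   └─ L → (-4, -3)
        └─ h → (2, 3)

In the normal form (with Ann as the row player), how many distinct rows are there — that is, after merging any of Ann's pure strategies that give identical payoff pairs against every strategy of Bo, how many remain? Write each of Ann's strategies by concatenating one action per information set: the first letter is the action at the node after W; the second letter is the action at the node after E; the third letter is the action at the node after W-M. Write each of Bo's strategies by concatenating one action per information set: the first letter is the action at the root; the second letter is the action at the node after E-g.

8

Ann has 12 pure strategies: Rga, Rgc, Rgd, Rha, Rhc, Rhd, Mga, Mgc, Mgd, Mha, Mhc, Mhd. Columns: WC, WL, SC, SL, EC, EL.
{Rga, Rgc, Rgd} → row (6,-1) (6,-1) (-2,2) (-2,2) (3,6) (-4,-3)
{Rha, Rhc, Rhd} → row (6,-1) (6,-1) (-2,2) (-2,2) (2,3) (2,3)
{Mga} → row (-2,-1) (-2,-1) (-2,2) (-2,2) (3,6) (-4,-3)
{Mgc} → row (-1,2) (-1,2) (-2,2) (-2,2) (3,6) (-4,-3)
{Mgd} → row (0,-4) (0,-4) (-2,2) (-2,2) (3,6) (-4,-3)
{Mha} → row (-2,-1) (-2,-1) (-2,2) (-2,2) (2,3) (2,3)
{Mhc} → row (-1,2) (-1,2) (-2,2) (-2,2) (2,3) (2,3)
{Mhd} → row (0,-4) (0,-4) (-2,2) (-2,2) (2,3) (2,3)
That's 8 distinct rows out of 12 strategies.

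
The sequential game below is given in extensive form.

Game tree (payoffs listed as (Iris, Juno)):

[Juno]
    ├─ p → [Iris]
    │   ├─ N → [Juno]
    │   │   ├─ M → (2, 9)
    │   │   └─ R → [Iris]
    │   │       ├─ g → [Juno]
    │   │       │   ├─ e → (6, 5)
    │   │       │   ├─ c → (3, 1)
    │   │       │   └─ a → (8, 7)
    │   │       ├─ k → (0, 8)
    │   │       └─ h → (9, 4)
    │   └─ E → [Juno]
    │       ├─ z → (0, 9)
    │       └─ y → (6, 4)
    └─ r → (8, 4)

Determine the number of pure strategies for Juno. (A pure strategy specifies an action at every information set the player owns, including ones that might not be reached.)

24

Juno owns the root with actions {p, r} — two choices.
Juno owns the node after p-N with actions {M, R} — two choices.
Juno owns the node after p-E with actions {z, y} — two choices.
Juno owns the node after p-N-R-g with actions {e, c, a} — three choices.
A pure strategy fixes one action at each information set independently, so the count is the product 2 × 2 × 2 × 3 = 24.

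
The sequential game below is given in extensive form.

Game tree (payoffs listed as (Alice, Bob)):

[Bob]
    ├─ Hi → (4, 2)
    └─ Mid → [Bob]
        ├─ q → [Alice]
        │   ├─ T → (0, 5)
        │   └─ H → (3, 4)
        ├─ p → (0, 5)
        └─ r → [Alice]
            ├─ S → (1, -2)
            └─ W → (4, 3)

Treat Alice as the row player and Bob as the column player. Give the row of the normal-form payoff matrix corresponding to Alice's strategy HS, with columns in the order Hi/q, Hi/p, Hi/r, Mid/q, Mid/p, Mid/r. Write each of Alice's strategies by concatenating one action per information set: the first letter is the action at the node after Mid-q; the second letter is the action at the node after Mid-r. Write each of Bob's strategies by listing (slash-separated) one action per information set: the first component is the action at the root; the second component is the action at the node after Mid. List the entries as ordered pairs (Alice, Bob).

(4,2) (4,2) (4,2) (3,4) (0,5) (1,-2)

vs Hi/q: Bob plays Hi → (4, 2)
vs Hi/p: Bob plays Hi → (4, 2)
vs Hi/r: Bob plays Hi → (4, 2)
vs Mid/q: Bob plays Mid → Bob plays q at [Mid] → Alice plays H at [Mid-q] → (3, 4)
vs Mid/p: Bob plays Mid → Bob plays p at [Mid] → (0, 5)
vs Mid/r: Bob plays Mid → Bob plays r at [Mid] → Alice plays S at [Mid-r] → (1, -2)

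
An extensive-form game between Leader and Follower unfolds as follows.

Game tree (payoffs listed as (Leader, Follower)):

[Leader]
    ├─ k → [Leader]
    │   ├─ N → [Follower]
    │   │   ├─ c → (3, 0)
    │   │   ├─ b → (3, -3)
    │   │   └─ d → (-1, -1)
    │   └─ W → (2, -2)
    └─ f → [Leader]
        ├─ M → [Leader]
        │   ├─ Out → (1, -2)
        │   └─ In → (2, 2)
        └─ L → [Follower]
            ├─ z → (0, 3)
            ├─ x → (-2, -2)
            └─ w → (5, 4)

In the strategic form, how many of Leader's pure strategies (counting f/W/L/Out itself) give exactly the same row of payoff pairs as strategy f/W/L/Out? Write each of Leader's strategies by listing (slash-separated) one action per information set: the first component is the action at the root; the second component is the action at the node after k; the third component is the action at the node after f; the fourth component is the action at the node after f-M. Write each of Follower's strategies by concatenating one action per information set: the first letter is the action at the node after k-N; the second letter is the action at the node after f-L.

Row for f/W/L/Out (columns cz, cx, cw, bz, bx, bw, dz, dx, dw): (0,3) (-2,-2) (5,4) (0,3) (-2,-2) (5,4) (0,3) (-2,-2) (5,4).
Under f/W/L/Out, Leader's choice at the node after k and at the node after f-M can never be reached regardless of what Follower does, so varying those choices leaves every outcome unchanged.
Holding the reachable choices fixed and varying the unreachable ones freely already gives 2 × 2 = 4 equivalent strategies.
No other strategy reproduces this row, so those 4 are the full class: f/N/L/Out, f/N/L/In, f/W/L/Out, f/W/L/In.

4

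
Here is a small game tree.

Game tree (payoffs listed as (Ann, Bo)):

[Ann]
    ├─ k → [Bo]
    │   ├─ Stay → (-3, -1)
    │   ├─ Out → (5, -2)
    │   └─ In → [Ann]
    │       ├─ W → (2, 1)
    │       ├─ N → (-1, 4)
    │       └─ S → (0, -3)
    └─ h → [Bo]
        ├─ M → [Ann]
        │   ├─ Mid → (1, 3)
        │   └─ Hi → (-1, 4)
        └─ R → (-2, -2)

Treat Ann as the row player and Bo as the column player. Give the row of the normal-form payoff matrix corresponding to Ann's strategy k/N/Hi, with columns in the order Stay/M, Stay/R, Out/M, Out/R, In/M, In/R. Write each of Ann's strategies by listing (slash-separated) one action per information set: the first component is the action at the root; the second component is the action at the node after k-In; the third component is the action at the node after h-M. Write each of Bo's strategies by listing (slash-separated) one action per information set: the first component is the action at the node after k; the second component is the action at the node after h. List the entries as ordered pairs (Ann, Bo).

vs Stay/M: Ann plays k → Bo plays Stay at [k] → (-3, -1)
vs Stay/R: Ann plays k → Bo plays Stay at [k] → (-3, -1)
vs Out/M: Ann plays k → Bo plays Out at [k] → (5, -2)
vs Out/R: Ann plays k → Bo plays Out at [k] → (5, -2)
vs In/M: Ann plays k → Bo plays In at [k] → Ann plays N at [k-In] → (-1, 4)
vs In/R: Ann plays k → Bo plays In at [k] → Ann plays N at [k-In] → (-1, 4)

(-3,-1) (-3,-1) (5,-2) (5,-2) (-1,4) (-1,4)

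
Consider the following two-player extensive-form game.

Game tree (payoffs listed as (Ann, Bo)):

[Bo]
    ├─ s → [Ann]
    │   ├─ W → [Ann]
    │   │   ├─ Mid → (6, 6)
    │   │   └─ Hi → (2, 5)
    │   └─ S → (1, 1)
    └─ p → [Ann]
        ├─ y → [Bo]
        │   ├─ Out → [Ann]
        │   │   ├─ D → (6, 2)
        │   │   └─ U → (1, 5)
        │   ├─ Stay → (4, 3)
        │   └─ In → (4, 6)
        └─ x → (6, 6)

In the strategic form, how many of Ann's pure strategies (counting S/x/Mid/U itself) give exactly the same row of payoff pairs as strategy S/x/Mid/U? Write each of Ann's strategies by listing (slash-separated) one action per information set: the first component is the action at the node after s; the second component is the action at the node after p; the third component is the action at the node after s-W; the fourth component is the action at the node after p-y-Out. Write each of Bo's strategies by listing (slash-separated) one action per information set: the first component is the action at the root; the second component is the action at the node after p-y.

Row for S/x/Mid/U (columns s/Out, s/Stay, s/In, p/Out, p/Stay, p/In): (1,1) (1,1) (1,1) (6,6) (6,6) (6,6).
Under S/x/Mid/U, Ann's choice at the node after s-W and at the node after p-y-Out can never be reached regardless of what Bo does, so varying those choices leaves every outcome unchanged.
Holding the reachable choices fixed and varying the unreachable ones freely already gives 2 × 2 = 4 equivalent strategies.
No other strategy reproduces this row, so those 4 are the full class: S/x/Mid/D, S/x/Mid/U, S/x/Hi/D, S/x/Hi/U.

4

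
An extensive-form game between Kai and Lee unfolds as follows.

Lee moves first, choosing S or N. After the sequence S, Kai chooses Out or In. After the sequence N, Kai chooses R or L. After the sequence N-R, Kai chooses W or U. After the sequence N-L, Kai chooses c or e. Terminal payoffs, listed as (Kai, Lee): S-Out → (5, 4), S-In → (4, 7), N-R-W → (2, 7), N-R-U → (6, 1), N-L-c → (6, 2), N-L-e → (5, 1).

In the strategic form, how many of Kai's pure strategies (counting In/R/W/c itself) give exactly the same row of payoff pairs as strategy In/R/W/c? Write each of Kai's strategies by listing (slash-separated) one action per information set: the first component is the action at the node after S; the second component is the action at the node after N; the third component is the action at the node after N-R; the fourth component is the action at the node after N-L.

Row for In/R/W/c (columns S, N): (4,7) (2,7).
Under In/R/W/c, Kai's choice at the node after N-L can never be reached regardless of what Lee does, so varying those choices leaves every outcome unchanged.
Holding the reachable choices fixed and varying the unreachable one freely already gives 2 equivalent strategies.
No other strategy reproduces this row, so those 2 are the full class: In/R/W/c, In/R/W/e.

2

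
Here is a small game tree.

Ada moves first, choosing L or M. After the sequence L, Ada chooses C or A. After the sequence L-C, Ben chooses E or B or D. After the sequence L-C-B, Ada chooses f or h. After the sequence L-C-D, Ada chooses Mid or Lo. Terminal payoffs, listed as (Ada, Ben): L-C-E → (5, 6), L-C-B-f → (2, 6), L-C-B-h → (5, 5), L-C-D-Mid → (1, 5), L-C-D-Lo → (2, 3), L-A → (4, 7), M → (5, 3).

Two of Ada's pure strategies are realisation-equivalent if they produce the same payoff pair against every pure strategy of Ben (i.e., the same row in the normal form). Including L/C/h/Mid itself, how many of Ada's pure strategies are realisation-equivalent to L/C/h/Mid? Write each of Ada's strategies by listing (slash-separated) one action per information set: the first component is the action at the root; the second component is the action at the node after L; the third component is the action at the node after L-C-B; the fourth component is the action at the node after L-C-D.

1

Row for L/C/h/Mid (columns E, B, D): (5,6) (5,5) (1,5).
Every one of Ada's information sets is on the play path for some reply by Ben when Ada follows L/C/h/Mid.
Changing the action at any of them therefore changes at least one column, so only L/C/h/Mid itself gives this row.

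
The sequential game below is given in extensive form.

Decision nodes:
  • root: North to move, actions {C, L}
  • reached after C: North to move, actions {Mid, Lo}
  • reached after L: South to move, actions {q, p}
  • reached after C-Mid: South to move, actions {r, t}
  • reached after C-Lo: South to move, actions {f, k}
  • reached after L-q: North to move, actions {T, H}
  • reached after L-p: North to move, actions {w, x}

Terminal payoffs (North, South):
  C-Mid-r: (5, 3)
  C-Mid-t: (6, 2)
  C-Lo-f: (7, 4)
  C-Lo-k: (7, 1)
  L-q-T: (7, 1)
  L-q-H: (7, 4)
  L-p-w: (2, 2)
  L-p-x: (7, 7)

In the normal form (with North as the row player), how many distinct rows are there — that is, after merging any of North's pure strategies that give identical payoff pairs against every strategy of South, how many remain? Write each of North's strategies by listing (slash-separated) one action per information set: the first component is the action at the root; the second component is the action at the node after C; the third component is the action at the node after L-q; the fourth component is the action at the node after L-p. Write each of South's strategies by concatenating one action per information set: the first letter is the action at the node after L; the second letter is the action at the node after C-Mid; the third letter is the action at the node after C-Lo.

6

North has 16 pure strategies: C/Mid/T/w, C/Mid/T/x, C/Mid/H/w, C/Mid/H/x, C/Lo/T/w, C/Lo/T/x, C/Lo/H/w, C/Lo/H/x, L/Mid/T/w, L/Mid/T/x, L/Mid/H/w, L/Mid/H/x, L/Lo/T/w, L/Lo/T/x, L/Lo/H/w, L/Lo/H/x. Columns: qrf, qrk, qtf, qtk, prf, prk, ptf, ptk.
{C/Mid/T/w, C/Mid/T/x, C/Mid/H/w, C/Mid/H/x} → row (5,3) (5,3) (6,2) (6,2) (5,3) (5,3) (6,2) (6,2)
{C/Lo/T/w, C/Lo/T/x, C/Lo/H/w, C/Lo/H/x} → row (7,4) (7,1) (7,4) (7,1) (7,4) (7,1) (7,4) (7,1)
{L/Mid/T/w, L/Lo/T/w} → row (7,1) (7,1) (7,1) (7,1) (2,2) (2,2) (2,2) (2,2)
{L/Mid/T/x, L/Lo/T/x} → row (7,1) (7,1) (7,1) (7,1) (7,7) (7,7) (7,7) (7,7)
{L/Mid/H/w, L/Lo/H/w} → row (7,4) (7,4) (7,4) (7,4) (2,2) (2,2) (2,2) (2,2)
{L/Mid/H/x, L/Lo/H/x} → row (7,4) (7,4) (7,4) (7,4) (7,7) (7,7) (7,7) (7,7)
That's 6 distinct rows out of 16 strategies.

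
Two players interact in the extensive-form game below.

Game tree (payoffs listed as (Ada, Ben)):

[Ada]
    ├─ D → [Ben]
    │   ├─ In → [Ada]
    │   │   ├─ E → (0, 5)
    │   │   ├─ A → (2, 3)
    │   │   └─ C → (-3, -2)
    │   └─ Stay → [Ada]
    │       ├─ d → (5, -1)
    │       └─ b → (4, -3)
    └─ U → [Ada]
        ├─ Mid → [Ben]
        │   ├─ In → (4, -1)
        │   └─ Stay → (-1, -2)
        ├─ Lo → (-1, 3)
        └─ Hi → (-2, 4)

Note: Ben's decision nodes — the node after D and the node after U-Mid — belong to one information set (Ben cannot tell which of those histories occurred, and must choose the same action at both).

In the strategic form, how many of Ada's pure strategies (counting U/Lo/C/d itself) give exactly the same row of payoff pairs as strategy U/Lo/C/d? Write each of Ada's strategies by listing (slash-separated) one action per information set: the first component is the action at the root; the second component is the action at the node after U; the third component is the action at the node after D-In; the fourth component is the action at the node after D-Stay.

Row for U/Lo/C/d (columns In, Stay): (-1,3) (-1,3).
Under U/Lo/C/d, Ada's choice at the node after D-In and at the node after D-Stay can never be reached regardless of what Ben does, so varying those choices leaves every outcome unchanged.
Holding the reachable choices fixed and varying the unreachable ones freely already gives 3 × 2 = 6 equivalent strategies.
No other strategy reproduces this row, so those 6 are the full class: U/Lo/E/d, U/Lo/E/b, U/Lo/A/d, U/Lo/A/b, U/Lo/C/d, U/Lo/C/b.

6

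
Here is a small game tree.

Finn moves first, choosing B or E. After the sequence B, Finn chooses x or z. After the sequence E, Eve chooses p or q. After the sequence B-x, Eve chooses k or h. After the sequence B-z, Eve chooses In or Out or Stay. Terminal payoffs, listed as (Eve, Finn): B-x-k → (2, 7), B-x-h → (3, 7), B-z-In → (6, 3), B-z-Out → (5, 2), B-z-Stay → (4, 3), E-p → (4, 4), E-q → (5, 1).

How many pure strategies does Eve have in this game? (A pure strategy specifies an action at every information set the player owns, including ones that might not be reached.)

12

Eve owns the node after E with actions {p, q} — two choices.
Eve owns the node after B-x with actions {k, h} — two choices.
Eve owns the node after B-z with actions {In, Out, Stay} — three choices.
A pure strategy fixes one action at each information set independently, so the count is the product 2 × 2 × 3 = 12.
(For reference, Finn has 4 pure strategies, giving a 12×4 normal-form matrix.)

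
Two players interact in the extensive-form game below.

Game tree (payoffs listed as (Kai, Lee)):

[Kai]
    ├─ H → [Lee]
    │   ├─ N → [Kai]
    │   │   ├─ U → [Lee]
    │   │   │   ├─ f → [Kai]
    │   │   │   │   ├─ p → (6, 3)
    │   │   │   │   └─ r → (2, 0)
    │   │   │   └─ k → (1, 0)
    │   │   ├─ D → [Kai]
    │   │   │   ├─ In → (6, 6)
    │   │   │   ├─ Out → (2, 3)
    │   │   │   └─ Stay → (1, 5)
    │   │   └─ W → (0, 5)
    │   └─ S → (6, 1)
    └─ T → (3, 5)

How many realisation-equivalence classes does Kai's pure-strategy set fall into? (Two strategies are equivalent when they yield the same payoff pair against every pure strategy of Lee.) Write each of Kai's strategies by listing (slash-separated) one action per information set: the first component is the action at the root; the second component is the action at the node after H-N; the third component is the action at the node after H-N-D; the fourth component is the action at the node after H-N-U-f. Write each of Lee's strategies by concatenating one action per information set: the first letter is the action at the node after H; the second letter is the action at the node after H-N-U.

7

Kai has 36 pure strategies: H/U/In/p, H/U/In/r, H/U/Out/p, H/U/Out/r, H/U/Stay/p, H/U/Stay/r, H/D/In/p, H/D/In/r, H/D/Out/p, H/D/Out/r, H/D/Stay/p, H/D/Stay/r, H/W/In/p, H/W/In/r, H/W/Out/p, H/W/Out/r, H/W/Stay/p, H/W/Stay/r, T/U/In/p, T/U/In/r, T/U/Out/p, T/U/Out/r, T/U/Stay/p, T/U/Stay/r, T/D/In/p, T/D/In/r, T/D/Out/p, T/D/Out/r, T/D/Stay/p, T/D/Stay/r, T/W/In/p, T/W/In/r, T/W/Out/p, T/W/Out/r, T/W/Stay/p, T/W/Stay/r. Columns: Nf, Nk, Sf, Sk.
{H/U/In/p, H/U/Out/p, H/U/Stay/p} → row (6,3) (1,0) (6,1) (6,1)
{H/U/In/r, H/U/Out/r, H/U/Stay/r} → row (2,0) (1,0) (6,1) (6,1)
{H/D/In/p, H/D/In/r} → row (6,6) (6,6) (6,1) (6,1)
{H/D/Out/p, H/D/Out/r} → row (2,3) (2,3) (6,1) (6,1)
{H/D/Stay/p, H/D/Stay/r} → row (1,5) (1,5) (6,1) (6,1)
{H/W/In/p, H/W/In/r, H/W/Out/p, H/W/Out/r, H/W/Stay/p, H/W/Stay/r} → row (0,5) (0,5) (6,1) (6,1)
{T/U/In/p, T/U/In/r, T/U/Out/p, T/U/Out/r, T/U/Stay/p, T/U/Stay/r, T/D/In/p, T/D/In/r, T/D/Out/p, T/D/Out/r, T/D/Stay/p, T/D/Stay/r, T/W/In/p, T/W/In/r, T/W/Out/p, T/W/Out/r, T/W/Stay/p, T/W/Stay/r} → row (3,5) (3,5) (3,5) (3,5)
That's 7 distinct rows out of 36 strategies.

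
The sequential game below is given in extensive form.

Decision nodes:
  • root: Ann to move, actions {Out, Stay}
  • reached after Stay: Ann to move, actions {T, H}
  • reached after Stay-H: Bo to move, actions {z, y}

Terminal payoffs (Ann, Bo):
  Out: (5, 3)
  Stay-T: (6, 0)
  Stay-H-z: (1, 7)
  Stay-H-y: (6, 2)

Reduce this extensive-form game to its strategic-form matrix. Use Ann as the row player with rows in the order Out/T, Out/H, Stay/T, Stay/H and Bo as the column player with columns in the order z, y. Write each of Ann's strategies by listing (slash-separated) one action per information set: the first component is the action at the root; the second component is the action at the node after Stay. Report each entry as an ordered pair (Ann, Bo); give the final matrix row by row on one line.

Out/T: (5,3) (5,3) | Out/H: (5,3) (5,3) | Stay/T: (6,0) (6,0) | Stay/H: (1,7) (6,2)

              z        y
 Out/T    (5,3)    (5,3)
 Out/H    (5,3)    (5,3)
Stay/T    (6,0)    (6,0)
Stay/H    (1,7)    (6,2)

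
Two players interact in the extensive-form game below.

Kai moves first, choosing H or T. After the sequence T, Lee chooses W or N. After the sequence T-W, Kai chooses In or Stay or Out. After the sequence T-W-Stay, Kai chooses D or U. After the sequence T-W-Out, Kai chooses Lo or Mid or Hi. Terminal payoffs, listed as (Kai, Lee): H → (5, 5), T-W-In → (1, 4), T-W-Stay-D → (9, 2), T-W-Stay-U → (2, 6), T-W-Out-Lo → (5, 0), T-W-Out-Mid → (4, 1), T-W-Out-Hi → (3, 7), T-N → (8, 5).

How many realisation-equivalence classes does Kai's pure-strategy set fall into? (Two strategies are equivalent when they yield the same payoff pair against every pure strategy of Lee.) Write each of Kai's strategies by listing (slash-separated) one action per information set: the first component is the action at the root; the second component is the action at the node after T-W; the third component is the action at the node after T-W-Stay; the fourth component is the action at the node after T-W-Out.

Kai has 36 pure strategies: H/In/D/Lo, H/In/D/Mid, H/In/D/Hi, H/In/U/Lo, H/In/U/Mid, H/In/U/Hi, H/Stay/D/Lo, H/Stay/D/Mid, H/Stay/D/Hi, H/Stay/U/Lo, H/Stay/U/Mid, H/Stay/U/Hi, H/Out/D/Lo, H/Out/D/Mid, H/Out/D/Hi, H/Out/U/Lo, H/Out/U/Mid, H/Out/U/Hi, T/In/D/Lo, T/In/D/Mid, T/In/D/Hi, T/In/U/Lo, T/In/U/Mid, T/In/U/Hi, T/Stay/D/Lo, T/Stay/D/Mid, T/Stay/D/Hi, T/Stay/U/Lo, T/Stay/U/Mid, T/Stay/U/Hi, T/Out/D/Lo, T/Out/D/Mid, T/Out/D/Hi, T/Out/U/Lo, T/Out/U/Mid, T/Out/U/Hi. Columns: W, N.
{H/In/D/Lo, H/In/D/Mid, H/In/D/Hi, H/In/U/Lo, H/In/U/Mid, H/In/U/Hi, H/Stay/D/Lo, H/Stay/D/Mid, H/Stay/D/Hi, H/Stay/U/Lo, H/Stay/U/Mid, H/Stay/U/Hi, H/Out/D/Lo, H/Out/D/Mid, H/Out/D/Hi, H/Out/U/Lo, H/Out/U/Mid, H/Out/U/Hi} → row (5,5) (5,5)
{T/In/D/Lo, T/In/D/Mid, T/In/D/Hi, T/In/U/Lo, T/In/U/Mid, T/In/U/Hi} → row (1,4) (8,5)
{T/Stay/D/Lo, T/Stay/D/Mid, T/Stay/D/Hi} → row (9,2) (8,5)
{T/Stay/U/Lo, T/Stay/U/Mid, T/Stay/U/Hi} → row (2,6) (8,5)
{T/Out/D/Lo, T/Out/U/Lo} → row (5,0) (8,5)
{T/Out/D/Mid, T/Out/U/Mid} → row (4,1) (8,5)
{T/Out/D/Hi, T/Out/U/Hi} → row (3,7) (8,5)
That's 7 distinct rows out of 36 strategies.

7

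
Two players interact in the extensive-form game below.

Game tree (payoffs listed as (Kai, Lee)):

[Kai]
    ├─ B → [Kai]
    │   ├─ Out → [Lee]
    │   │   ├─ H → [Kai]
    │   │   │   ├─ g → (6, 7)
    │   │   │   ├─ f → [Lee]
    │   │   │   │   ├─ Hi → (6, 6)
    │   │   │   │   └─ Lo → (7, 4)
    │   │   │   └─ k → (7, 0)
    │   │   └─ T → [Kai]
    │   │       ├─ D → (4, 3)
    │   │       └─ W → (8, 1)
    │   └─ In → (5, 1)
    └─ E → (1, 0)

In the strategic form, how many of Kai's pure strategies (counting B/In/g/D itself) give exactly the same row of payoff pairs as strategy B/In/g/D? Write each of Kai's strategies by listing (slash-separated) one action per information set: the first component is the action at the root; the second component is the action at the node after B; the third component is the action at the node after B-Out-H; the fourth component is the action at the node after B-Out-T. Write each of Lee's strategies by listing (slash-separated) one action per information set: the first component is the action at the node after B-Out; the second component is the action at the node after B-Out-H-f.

Row for B/In/g/D (columns H/Hi, H/Lo, T/Hi, T/Lo): (5,1) (5,1) (5,1) (5,1).
Under B/In/g/D, Kai's choice at the node after B-Out-H and at the node after B-Out-T can never be reached regardless of what Lee does, so varying those choices leaves every outcome unchanged.
Holding the reachable choices fixed and varying the unreachable ones freely already gives 3 × 2 = 6 equivalent strategies.
No other strategy reproduces this row, so those 6 are the full class: B/In/g/D, B/In/g/W, B/In/f/D, B/In/f/W, B/In/k/D, B/In/k/W.

6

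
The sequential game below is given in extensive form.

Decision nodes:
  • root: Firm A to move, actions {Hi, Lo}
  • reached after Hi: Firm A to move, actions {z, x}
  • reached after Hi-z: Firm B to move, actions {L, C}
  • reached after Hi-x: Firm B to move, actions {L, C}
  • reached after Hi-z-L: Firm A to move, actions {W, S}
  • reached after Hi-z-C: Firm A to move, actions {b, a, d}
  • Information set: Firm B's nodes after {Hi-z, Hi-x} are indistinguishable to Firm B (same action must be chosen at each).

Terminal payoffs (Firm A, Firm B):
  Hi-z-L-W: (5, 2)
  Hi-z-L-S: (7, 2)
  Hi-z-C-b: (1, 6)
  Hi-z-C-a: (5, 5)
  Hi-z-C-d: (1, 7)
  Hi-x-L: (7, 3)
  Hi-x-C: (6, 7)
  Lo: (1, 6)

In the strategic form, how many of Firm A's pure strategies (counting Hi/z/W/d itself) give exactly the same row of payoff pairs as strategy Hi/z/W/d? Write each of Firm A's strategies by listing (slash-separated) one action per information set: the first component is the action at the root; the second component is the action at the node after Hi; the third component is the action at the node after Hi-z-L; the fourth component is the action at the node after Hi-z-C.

Row for Hi/z/W/d (columns L, C): (5,2) (1,7).
Every one of Firm A's information sets is on the play path for some reply by Firm B when Firm A follows Hi/z/W/d.
Changing the action at any of them therefore changes at least one column, so only Hi/z/W/d itself gives this row.

1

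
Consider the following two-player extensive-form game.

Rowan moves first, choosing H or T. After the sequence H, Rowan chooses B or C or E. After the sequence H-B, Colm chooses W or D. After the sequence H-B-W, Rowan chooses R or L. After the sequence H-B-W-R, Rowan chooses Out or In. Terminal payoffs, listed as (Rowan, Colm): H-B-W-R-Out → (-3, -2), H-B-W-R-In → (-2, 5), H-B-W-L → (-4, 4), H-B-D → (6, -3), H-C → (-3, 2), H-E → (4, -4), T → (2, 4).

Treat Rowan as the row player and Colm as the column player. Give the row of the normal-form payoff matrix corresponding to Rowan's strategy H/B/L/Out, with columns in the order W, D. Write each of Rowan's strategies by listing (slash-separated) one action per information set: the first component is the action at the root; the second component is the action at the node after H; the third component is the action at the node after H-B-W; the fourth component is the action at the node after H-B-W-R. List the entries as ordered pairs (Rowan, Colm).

vs W: Rowan plays H → Rowan plays B at [H] → Colm plays W at [H-B] → Rowan plays L at [H-B-W] → (-4, 4)
vs D: Rowan plays H → Rowan plays B at [H] → Colm plays D at [H-B] → (6, -3)

(-4,4) (6,-3)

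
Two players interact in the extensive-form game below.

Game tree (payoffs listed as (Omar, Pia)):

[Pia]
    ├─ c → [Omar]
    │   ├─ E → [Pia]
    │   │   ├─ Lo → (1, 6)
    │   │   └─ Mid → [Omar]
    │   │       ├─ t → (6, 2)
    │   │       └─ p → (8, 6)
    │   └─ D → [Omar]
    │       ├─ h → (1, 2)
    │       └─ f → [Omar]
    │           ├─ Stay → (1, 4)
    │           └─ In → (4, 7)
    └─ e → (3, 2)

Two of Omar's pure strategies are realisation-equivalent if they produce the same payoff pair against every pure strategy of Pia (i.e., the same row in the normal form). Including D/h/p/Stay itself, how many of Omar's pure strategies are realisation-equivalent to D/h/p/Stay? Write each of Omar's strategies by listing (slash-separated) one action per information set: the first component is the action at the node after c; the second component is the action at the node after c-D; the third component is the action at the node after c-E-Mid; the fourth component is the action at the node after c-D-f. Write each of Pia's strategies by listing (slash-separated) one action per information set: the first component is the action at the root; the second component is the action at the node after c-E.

Row for D/h/p/Stay (columns c/Lo, c/Mid, e/Lo, e/Mid): (1,2) (1,2) (3,2) (3,2).
Under D/h/p/Stay, Omar's choice at the node after c-E-Mid and at the node after c-D-f can never be reached regardless of what Pia does, so varying those choices leaves every outcome unchanged.
Holding the reachable choices fixed and varying the unreachable ones freely already gives 2 × 2 = 4 equivalent strategies.
No other strategy reproduces this row, so those 4 are the full class: D/h/t/Stay, D/h/t/In, D/h/p/Stay, D/h/p/In.

4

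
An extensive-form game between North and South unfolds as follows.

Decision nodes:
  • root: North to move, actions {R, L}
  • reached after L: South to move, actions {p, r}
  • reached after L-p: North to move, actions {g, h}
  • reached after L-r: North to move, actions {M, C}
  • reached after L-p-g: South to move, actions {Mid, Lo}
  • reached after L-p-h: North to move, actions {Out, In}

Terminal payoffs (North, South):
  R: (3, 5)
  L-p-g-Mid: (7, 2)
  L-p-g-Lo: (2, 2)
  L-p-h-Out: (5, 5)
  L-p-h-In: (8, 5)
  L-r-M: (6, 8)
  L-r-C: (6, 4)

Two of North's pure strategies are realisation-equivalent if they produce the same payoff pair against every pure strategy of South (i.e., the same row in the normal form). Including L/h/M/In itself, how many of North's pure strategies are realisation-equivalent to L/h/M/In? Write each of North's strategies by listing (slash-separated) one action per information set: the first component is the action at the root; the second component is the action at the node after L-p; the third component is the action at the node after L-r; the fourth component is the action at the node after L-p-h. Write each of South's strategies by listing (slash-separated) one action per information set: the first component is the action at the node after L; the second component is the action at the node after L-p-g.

Row for L/h/M/In (columns p/Mid, p/Lo, r/Mid, r/Lo): (8,5) (8,5) (6,8) (6,8).
Every one of North's information sets is on the play path for some reply by South when North follows L/h/M/In.
Changing the action at any of them therefore changes at least one column, so only L/h/M/In itself gives this row.

1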